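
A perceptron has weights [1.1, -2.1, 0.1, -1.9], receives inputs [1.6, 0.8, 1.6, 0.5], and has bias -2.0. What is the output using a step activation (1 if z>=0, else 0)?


z = w . x + b
= 1.1*1.6 + -2.1*0.8 + 0.1*1.6 + -1.9*0.5 + -2.0
= 1.76 + -1.68 + 0.16 + -0.95 + -2.0
= -0.71 + -2.0
= -2.71
Since z = -2.71 < 0, output = 0

0


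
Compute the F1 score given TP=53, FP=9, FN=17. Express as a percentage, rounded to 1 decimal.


Precision = TP / (TP + FP) = 53 / 62 = 0.8548
Recall = TP / (TP + FN) = 53 / 70 = 0.7571
F1 = 2 * P * R / (P + R)
= 2 * 0.8548 * 0.7571 / (0.8548 + 0.7571)
= 1.2945 / 1.612
= 0.803
As percentage: 80.3%

80.3


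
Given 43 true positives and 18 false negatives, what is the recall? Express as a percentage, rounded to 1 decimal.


Recall = TP / (TP + FN) * 100
= 43 / (43 + 18)
= 43 / 61
= 0.7049
= 70.5%

70.5


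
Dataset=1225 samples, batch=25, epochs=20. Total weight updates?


Iterations per epoch = 1225 / 25 = 49
Total updates = iterations_per_epoch * epochs
= 49 * 20
= 980

980


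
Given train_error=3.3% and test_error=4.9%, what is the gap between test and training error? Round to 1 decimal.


Generalization gap = test_error - train_error
= 4.9 - 3.3
= 1.6%
A small gap suggests good generalization.

1.6


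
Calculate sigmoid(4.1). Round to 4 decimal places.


sigmoid(z) = 1 / (1 + exp(-z))
exp(-(4.1)) = exp(-4.1) = 0.0166
1 + 0.0166 = 1.0166
1 / 1.0166 = 0.9837

0.9837


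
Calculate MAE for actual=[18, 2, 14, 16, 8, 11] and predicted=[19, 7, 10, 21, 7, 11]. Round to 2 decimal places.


Absolute errors: [1, 5, 4, 5, 1, 0]
Sum of absolute errors = 16
MAE = 16 / 6 = 2.67

2.67


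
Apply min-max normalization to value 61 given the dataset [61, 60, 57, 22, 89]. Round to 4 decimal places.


Min = 22, Max = 89
Range = 89 - 22 = 67
Scaled = (x - min) / (max - min)
= (61 - 22) / 67
= 39 / 67
= 0.5821

0.5821


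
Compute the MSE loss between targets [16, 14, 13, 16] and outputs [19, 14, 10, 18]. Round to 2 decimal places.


Differences: [-3, 0, 3, -2]
Squared errors: [9, 0, 9, 4]
Sum of squared errors = 22
MSE = 22 / 4 = 5.50

5.50


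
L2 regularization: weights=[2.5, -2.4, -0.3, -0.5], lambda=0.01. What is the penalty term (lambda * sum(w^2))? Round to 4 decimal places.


Squaring each weight:
2.5^2 = 6.25
(-2.4)^2 = 5.76
(-0.3)^2 = 0.09
(-0.5)^2 = 0.25
Sum of squares = 12.35
Penalty = 0.01 * 12.35 = 0.1235

0.1235


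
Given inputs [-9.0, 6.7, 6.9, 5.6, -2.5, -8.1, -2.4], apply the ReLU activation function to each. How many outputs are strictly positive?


ReLU(x) = max(0, x) for each element:
ReLU(-9.0) = 0
ReLU(6.7) = 6.7
ReLU(6.9) = 6.9
ReLU(5.6) = 5.6
ReLU(-2.5) = 0
ReLU(-8.1) = 0
ReLU(-2.4) = 0
Active neurons (>0): 3

3


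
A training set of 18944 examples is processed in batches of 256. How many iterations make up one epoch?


Iterations per epoch = dataset_size / batch_size
= 18944 / 256
= 74

74


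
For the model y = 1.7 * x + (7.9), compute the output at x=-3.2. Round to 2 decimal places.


y = 1.7 * -3.2 + (7.9)
= -5.44 + (7.9)
= 2.46

2.46


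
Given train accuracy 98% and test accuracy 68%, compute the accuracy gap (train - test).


Gap = train_accuracy - test_accuracy
= 98 - 68
= 30%
This large gap strongly indicates overfitting.

30


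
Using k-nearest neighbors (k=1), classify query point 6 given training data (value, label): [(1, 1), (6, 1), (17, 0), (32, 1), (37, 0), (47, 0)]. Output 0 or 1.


Distances from query 6:
Point 6 (class 1): distance = 0
K=1 nearest neighbors: classes = [1]
Votes for class 1: 1 / 1
Majority vote => class 1

1


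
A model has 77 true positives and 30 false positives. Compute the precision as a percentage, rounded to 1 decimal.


Precision = TP / (TP + FP) * 100
= 77 / (77 + 30)
= 77 / 107
= 0.7196
= 72.0%

72.0


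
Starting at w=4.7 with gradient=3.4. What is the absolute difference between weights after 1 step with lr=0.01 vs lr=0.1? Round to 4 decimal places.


With lr=0.01: w_new = 4.7 - 0.01 * 3.4 = 4.666
With lr=0.1: w_new = 4.7 - 0.1 * 3.4 = 4.36
Absolute difference = |4.666 - 4.36|
= 0.3060

0.3060


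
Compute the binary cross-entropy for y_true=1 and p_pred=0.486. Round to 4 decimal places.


For y=1: Loss = -log(p)
= -log(0.486)
= -(-0.7215)
= 0.7215

0.7215


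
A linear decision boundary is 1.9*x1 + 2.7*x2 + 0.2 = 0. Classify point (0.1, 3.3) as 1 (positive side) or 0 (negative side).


Compute 1.9 * 0.1 + 2.7 * 3.3 + 0.2
= 0.19 + 8.91 + 0.2
= 9.3
Since 9.3 >= 0, the point is on the positive side.

1


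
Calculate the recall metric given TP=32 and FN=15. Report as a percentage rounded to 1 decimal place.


Recall = TP / (TP + FN) * 100
= 32 / (32 + 15)
= 32 / 47
= 0.6809
= 68.1%

68.1


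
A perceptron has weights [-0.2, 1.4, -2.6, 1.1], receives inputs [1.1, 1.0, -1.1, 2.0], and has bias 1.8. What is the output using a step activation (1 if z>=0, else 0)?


z = w . x + b
= -0.2*1.1 + 1.4*1.0 + -2.6*-1.1 + 1.1*2.0 + 1.8
= -0.22 + 1.4 + 2.86 + 2.2 + 1.8
= 6.24 + 1.8
= 8.04
Since z = 8.04 >= 0, output = 1

1


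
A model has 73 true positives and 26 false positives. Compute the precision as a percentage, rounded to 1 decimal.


Precision = TP / (TP + FP) * 100
= 73 / (73 + 26)
= 73 / 99
= 0.7374
= 73.7%

73.7


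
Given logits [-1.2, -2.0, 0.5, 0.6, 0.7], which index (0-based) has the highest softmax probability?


Softmax is a monotonic transformation, so it preserves the argmax.
We need to find the index of the maximum logit.
Index 0: -1.2
Index 1: -2.0
Index 2: 0.5
Index 3: 0.6
Index 4: 0.7
Maximum logit = 0.7 at index 4

4


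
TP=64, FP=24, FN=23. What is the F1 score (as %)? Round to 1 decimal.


Precision = TP / (TP + FP) = 64 / 88 = 0.7273
Recall = TP / (TP + FN) = 64 / 87 = 0.7356
F1 = 2 * P * R / (P + R)
= 2 * 0.7273 * 0.7356 / (0.7273 + 0.7356)
= 1.07 / 1.4629
= 0.7314
As percentage: 73.1%

73.1


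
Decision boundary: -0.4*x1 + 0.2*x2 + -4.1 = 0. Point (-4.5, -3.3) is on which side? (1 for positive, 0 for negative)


Compute -0.4 * -4.5 + 0.2 * -3.3 + -4.1
= 1.8 + -0.66 + -4.1
= -2.96
Since -2.96 < 0, the point is on the negative side.

0


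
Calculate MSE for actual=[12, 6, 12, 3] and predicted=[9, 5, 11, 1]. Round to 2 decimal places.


Differences: [3, 1, 1, 2]
Squared errors: [9, 1, 1, 4]
Sum of squared errors = 15
MSE = 15 / 4 = 3.75

3.75


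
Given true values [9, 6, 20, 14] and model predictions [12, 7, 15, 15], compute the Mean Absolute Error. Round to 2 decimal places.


Absolute errors: [3, 1, 5, 1]
Sum of absolute errors = 10
MAE = 10 / 4 = 2.50

2.50


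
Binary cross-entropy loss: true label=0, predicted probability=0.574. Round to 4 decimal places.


For y=0: Loss = -log(1-p)
= -log(1 - 0.574)
= -log(0.426)
= -(-0.8533)
= 0.8533

0.8533


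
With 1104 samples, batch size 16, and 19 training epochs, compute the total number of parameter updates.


Iterations per epoch = 1104 / 16 = 69
Total updates = iterations_per_epoch * epochs
= 69 * 19
= 1311

1311


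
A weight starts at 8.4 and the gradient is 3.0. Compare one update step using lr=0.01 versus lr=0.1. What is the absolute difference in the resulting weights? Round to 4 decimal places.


With lr=0.01: w_new = 8.4 - 0.01 * 3.0 = 8.37
With lr=0.1: w_new = 8.4 - 0.1 * 3.0 = 8.1
Absolute difference = |8.37 - 8.1|
= 0.2700

0.2700


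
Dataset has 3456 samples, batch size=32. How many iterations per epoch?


Iterations per epoch = dataset_size / batch_size
= 3456 / 32
= 108

108


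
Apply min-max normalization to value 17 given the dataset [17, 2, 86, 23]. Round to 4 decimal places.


Min = 2, Max = 86
Range = 86 - 2 = 84
Scaled = (x - min) / (max - min)
= (17 - 2) / 84
= 15 / 84
= 0.1786

0.1786


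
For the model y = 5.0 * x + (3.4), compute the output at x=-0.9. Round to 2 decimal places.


y = 5.0 * -0.9 + (3.4)
= -4.5 + (3.4)
= -1.10

-1.10


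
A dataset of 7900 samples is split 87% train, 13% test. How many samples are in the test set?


Train samples = 7900 * 87% = 6873
Test samples = 7900 - 6873
= 1027

1027


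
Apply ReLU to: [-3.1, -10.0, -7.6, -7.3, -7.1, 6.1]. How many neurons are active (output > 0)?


ReLU(x) = max(0, x) for each element:
ReLU(-3.1) = 0
ReLU(-10.0) = 0
ReLU(-7.6) = 0
ReLU(-7.3) = 0
ReLU(-7.1) = 0
ReLU(6.1) = 6.1
Active neurons (>0): 1

1


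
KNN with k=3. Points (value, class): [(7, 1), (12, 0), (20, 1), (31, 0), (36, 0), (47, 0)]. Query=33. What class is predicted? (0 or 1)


Distances from query 33:
Point 31 (class 0): distance = 2
Point 36 (class 0): distance = 3
Point 20 (class 1): distance = 13
K=3 nearest neighbors: classes = [0, 0, 1]
Votes for class 1: 1 / 3
Majority vote => class 0

0


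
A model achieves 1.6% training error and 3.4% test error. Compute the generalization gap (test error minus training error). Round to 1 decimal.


Generalization gap = test_error - train_error
= 3.4 - 1.6
= 1.8%
A small gap suggests good generalization.

1.8


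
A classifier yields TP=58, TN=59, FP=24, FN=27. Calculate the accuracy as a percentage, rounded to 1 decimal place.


Accuracy = (TP + TN) / (TP + TN + FP + FN) * 100
= (58 + 59) / (58 + 59 + 24 + 27)
= 117 / 168
= 0.6964
= 69.6%

69.6


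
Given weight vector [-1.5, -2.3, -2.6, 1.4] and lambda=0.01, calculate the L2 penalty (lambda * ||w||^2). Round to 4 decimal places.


Squaring each weight:
(-1.5)^2 = 2.25
(-2.3)^2 = 5.29
(-2.6)^2 = 6.76
1.4^2 = 1.96
Sum of squares = 16.26
Penalty = 0.01 * 16.26 = 0.1626

0.1626


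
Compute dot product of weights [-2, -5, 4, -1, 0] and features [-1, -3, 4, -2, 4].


Element-wise products:
-2 * -1 = 2
-5 * -3 = 15
4 * 4 = 16
-1 * -2 = 2
0 * 4 = 0
Sum = 2 + 15 + 16 + 2 + 0
= 35

35


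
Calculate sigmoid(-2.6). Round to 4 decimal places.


sigmoid(z) = 1 / (1 + exp(-z))
exp(-(-2.6)) = exp(2.6) = 13.4637
1 + 13.4637 = 14.4637
1 / 14.4637 = 0.0691

0.0691


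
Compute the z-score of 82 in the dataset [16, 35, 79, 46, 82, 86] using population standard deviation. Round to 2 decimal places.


Mean = (16 + 35 + 79 + 46 + 82 + 86) / 6 = 57.3333
Variance = sum((x_i - mean)^2) / n = 705.8889
Std = sqrt(705.8889) = 26.5686
Z = (x - mean) / std
= (82 - 57.3333) / 26.5686
= 24.6667 / 26.5686
= 0.93

0.93


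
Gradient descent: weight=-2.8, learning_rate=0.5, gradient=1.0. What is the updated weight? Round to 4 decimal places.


w_new = w_old - lr * gradient
= -2.8 - 0.5 * 1.0
= -2.8 - (0.5)
= -3.3000

-3.3000


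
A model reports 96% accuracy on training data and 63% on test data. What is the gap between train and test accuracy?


Gap = train_accuracy - test_accuracy
= 96 - 63
= 33%
This large gap strongly indicates overfitting.

33


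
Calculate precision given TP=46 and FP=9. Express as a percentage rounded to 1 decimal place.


Precision = TP / (TP + FP) * 100
= 46 / (46 + 9)
= 46 / 55
= 0.8364
= 83.6%

83.6


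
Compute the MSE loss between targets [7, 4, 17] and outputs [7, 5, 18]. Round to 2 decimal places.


Differences: [0, -1, -1]
Squared errors: [0, 1, 1]
Sum of squared errors = 2
MSE = 2 / 3 = 0.67

0.67


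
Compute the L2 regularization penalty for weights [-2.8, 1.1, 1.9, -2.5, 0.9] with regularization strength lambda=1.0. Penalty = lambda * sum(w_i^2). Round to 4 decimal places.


Squaring each weight:
(-2.8)^2 = 7.84
1.1^2 = 1.21
1.9^2 = 3.61
(-2.5)^2 = 6.25
0.9^2 = 0.81
Sum of squares = 19.72
Penalty = 1.0 * 19.72 = 19.7200

19.7200


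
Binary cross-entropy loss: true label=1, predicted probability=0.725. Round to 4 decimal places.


For y=1: Loss = -log(p)
= -log(0.725)
= -(-0.3216)
= 0.3216

0.3216


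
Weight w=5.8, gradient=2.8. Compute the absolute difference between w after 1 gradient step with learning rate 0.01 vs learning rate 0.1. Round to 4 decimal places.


With lr=0.01: w_new = 5.8 - 0.01 * 2.8 = 5.772
With lr=0.1: w_new = 5.8 - 0.1 * 2.8 = 5.52
Absolute difference = |5.772 - 5.52|
= 0.2520

0.2520


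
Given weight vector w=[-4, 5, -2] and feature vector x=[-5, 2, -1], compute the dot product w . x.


Element-wise products:
-4 * -5 = 20
5 * 2 = 10
-2 * -1 = 2
Sum = 20 + 10 + 2
= 32

32


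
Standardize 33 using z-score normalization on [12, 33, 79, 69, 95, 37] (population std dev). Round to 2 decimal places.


Mean = (12 + 33 + 79 + 69 + 95 + 37) / 6 = 54.1667
Variance = sum((x_i - mean)^2) / n = 837.4722
Std = sqrt(837.4722) = 28.9391
Z = (x - mean) / std
= (33 - 54.1667) / 28.9391
= -21.1667 / 28.9391
= -0.73

-0.73


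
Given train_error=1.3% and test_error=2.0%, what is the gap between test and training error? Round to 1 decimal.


Generalization gap = test_error - train_error
= 2.0 - 1.3
= 0.7%
A small gap suggests good generalization.

0.7


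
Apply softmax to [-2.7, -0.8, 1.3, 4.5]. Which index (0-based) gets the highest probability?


Softmax is a monotonic transformation, so it preserves the argmax.
We need to find the index of the maximum logit.
Index 0: -2.7
Index 1: -0.8
Index 2: 1.3
Index 3: 4.5
Maximum logit = 4.5 at index 3

3


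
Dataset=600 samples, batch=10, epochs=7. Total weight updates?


Iterations per epoch = 600 / 10 = 60
Total updates = iterations_per_epoch * epochs
= 60 * 7
= 420

420


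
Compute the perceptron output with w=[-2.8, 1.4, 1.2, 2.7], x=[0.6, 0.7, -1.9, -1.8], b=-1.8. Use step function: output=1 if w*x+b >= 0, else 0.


z = w . x + b
= -2.8*0.6 + 1.4*0.7 + 1.2*-1.9 + 2.7*-1.8 + -1.8
= -1.68 + 0.98 + -2.28 + -4.86 + -1.8
= -7.84 + -1.8
= -9.64
Since z = -9.64 < 0, output = 0

0


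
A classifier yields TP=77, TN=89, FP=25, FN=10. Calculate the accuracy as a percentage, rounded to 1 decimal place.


Accuracy = (TP + TN) / (TP + TN + FP + FN) * 100
= (77 + 89) / (77 + 89 + 25 + 10)
= 166 / 201
= 0.8259
= 82.6%

82.6


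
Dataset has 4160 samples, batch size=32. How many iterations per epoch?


Iterations per epoch = dataset_size / batch_size
= 4160 / 32
= 130

130


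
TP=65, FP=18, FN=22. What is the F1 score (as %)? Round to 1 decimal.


Precision = TP / (TP + FP) = 65 / 83 = 0.7831
Recall = TP / (TP + FN) = 65 / 87 = 0.7471
F1 = 2 * P * R / (P + R)
= 2 * 0.7831 * 0.7471 / (0.7831 + 0.7471)
= 1.1702 / 1.5303
= 0.7647
As percentage: 76.5%

76.5


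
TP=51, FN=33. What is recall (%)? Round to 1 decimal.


Recall = TP / (TP + FN) * 100
= 51 / (51 + 33)
= 51 / 84
= 0.6071
= 60.7%

60.7


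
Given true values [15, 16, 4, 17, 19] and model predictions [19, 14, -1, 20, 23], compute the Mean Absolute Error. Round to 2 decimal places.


Absolute errors: [4, 2, 5, 3, 4]
Sum of absolute errors = 18
MAE = 18 / 5 = 3.60

3.60


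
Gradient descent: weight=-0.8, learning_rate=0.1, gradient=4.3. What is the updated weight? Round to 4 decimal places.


w_new = w_old - lr * gradient
= -0.8 - 0.1 * 4.3
= -0.8 - (0.43)
= -1.2300

-1.2300


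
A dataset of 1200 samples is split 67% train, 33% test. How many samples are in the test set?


Train samples = 1200 * 67% = 804
Test samples = 1200 - 804
= 396

396


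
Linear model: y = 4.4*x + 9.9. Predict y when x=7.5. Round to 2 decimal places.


y = 4.4 * 7.5 + (9.9)
= 33.0 + (9.9)
= 42.90

42.90


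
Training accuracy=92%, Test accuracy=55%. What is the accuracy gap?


Gap = train_accuracy - test_accuracy
= 92 - 55
= 37%
This large gap strongly indicates overfitting.

37


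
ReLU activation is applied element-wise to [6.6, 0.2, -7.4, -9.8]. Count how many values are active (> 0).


ReLU(x) = max(0, x) for each element:
ReLU(6.6) = 6.6
ReLU(0.2) = 0.2
ReLU(-7.4) = 0
ReLU(-9.8) = 0
Active neurons (>0): 2

2


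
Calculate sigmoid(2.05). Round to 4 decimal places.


sigmoid(z) = 1 / (1 + exp(-z))
exp(-(2.05)) = exp(-2.05) = 0.1287
1 + 0.1287 = 1.1287
1 / 1.1287 = 0.8859

0.8859


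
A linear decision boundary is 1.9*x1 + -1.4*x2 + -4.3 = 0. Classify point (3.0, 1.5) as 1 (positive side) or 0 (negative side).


Compute 1.9 * 3.0 + -1.4 * 1.5 + -4.3
= 5.7 + -2.1 + -4.3
= -0.7
Since -0.7 < 0, the point is on the negative side.

0


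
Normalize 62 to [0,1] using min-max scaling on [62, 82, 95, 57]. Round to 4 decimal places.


Min = 57, Max = 95
Range = 95 - 57 = 38
Scaled = (x - min) / (max - min)
= (62 - 57) / 38
= 5 / 38
= 0.1316

0.1316


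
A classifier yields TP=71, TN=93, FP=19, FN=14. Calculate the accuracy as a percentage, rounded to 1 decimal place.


Accuracy = (TP + TN) / (TP + TN + FP + FN) * 100
= (71 + 93) / (71 + 93 + 19 + 14)
= 164 / 197
= 0.8325
= 83.2%

83.2


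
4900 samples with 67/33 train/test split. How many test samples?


Train samples = 4900 * 67% = 3283
Test samples = 4900 - 3283
= 1617

1617


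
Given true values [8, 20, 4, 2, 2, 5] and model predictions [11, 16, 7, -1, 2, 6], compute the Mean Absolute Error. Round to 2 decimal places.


Absolute errors: [3, 4, 3, 3, 0, 1]
Sum of absolute errors = 14
MAE = 14 / 6 = 2.33

2.33


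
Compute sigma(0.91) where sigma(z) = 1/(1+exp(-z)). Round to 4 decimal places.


sigmoid(z) = 1 / (1 + exp(-z))
exp(-(0.91)) = exp(-0.91) = 0.4025
1 + 0.4025 = 1.4025
1 / 1.4025 = 0.7130

0.7130


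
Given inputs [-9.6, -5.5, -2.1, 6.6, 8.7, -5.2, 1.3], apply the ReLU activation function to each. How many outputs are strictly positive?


ReLU(x) = max(0, x) for each element:
ReLU(-9.6) = 0
ReLU(-5.5) = 0
ReLU(-2.1) = 0
ReLU(6.6) = 6.6
ReLU(8.7) = 8.7
ReLU(-5.2) = 0
ReLU(1.3) = 1.3
Active neurons (>0): 3

3


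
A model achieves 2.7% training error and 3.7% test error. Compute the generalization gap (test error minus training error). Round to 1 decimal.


Generalization gap = test_error - train_error
= 3.7 - 2.7
= 1.0%
A small gap suggests good generalization.

1.0


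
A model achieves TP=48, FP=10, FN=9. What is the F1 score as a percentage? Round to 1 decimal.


Precision = TP / (TP + FP) = 48 / 58 = 0.8276
Recall = TP / (TP + FN) = 48 / 57 = 0.8421
F1 = 2 * P * R / (P + R)
= 2 * 0.8276 * 0.8421 / (0.8276 + 0.8421)
= 1.3938 / 1.6697
= 0.8348
As percentage: 83.5%

83.5


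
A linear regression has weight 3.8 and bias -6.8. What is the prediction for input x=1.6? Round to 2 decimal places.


y = 3.8 * 1.6 + (-6.8)
= 6.08 + (-6.8)
= -0.72

-0.72


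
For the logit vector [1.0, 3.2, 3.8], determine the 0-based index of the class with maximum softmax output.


Softmax is a monotonic transformation, so it preserves the argmax.
We need to find the index of the maximum logit.
Index 0: 1.0
Index 1: 3.2
Index 2: 3.8
Maximum logit = 3.8 at index 2

2


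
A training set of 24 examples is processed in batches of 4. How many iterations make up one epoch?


Iterations per epoch = dataset_size / batch_size
= 24 / 4
= 6

6


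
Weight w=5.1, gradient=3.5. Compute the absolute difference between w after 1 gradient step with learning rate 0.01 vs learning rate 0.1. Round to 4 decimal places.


With lr=0.01: w_new = 5.1 - 0.01 * 3.5 = 5.065
With lr=0.1: w_new = 5.1 - 0.1 * 3.5 = 4.75
Absolute difference = |5.065 - 4.75|
= 0.3150

0.3150


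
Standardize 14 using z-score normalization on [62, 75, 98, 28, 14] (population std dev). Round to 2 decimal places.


Mean = (62 + 75 + 98 + 28 + 14) / 5 = 55.4
Variance = sum((x_i - mean)^2) / n = 941.44
Std = sqrt(941.44) = 30.6829
Z = (x - mean) / std
= (14 - 55.4) / 30.6829
= -41.4 / 30.6829
= -1.35

-1.35


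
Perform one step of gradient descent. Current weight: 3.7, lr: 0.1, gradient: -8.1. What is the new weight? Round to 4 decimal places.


w_new = w_old - lr * gradient
= 3.7 - 0.1 * -8.1
= 3.7 - (-0.81)
= 4.5100

4.5100


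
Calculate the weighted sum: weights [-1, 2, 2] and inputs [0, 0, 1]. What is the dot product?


Element-wise products:
-1 * 0 = 0
2 * 0 = 0
2 * 1 = 2
Sum = 0 + 0 + 2
= 2

2


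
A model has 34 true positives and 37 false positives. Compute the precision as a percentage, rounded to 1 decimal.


Precision = TP / (TP + FP) * 100
= 34 / (34 + 37)
= 34 / 71
= 0.4789
= 47.9%

47.9


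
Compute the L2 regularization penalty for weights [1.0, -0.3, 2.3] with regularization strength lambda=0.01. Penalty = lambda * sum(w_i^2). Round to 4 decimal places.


Squaring each weight:
1.0^2 = 1.0
(-0.3)^2 = 0.09
2.3^2 = 5.29
Sum of squares = 6.38
Penalty = 0.01 * 6.38 = 0.0638

0.0638


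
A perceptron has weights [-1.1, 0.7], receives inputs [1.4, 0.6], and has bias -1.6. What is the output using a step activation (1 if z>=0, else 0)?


z = w . x + b
= -1.1*1.4 + 0.7*0.6 + -1.6
= -1.54 + 0.42 + -1.6
= -1.12 + -1.6
= -2.72
Since z = -2.72 < 0, output = 0

0


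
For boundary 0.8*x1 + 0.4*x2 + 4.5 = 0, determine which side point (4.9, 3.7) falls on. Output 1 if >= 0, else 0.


Compute 0.8 * 4.9 + 0.4 * 3.7 + 4.5
= 3.92 + 1.48 + 4.5
= 9.9
Since 9.9 >= 0, the point is on the positive side.

1


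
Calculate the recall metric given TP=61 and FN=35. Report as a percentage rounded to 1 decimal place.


Recall = TP / (TP + FN) * 100
= 61 / (61 + 35)
= 61 / 96
= 0.6354
= 63.5%

63.5


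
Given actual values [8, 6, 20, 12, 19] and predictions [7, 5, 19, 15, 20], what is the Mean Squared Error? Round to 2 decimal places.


Differences: [1, 1, 1, -3, -1]
Squared errors: [1, 1, 1, 9, 1]
Sum of squared errors = 13
MSE = 13 / 5 = 2.60

2.60


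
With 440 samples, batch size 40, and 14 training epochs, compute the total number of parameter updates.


Iterations per epoch = 440 / 40 = 11
Total updates = iterations_per_epoch * epochs
= 11 * 14
= 154

154


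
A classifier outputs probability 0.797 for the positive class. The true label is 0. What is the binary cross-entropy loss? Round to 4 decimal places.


For y=0: Loss = -log(1-p)
= -log(1 - 0.797)
= -log(0.203)
= -(-1.5945)
= 1.5945

1.5945


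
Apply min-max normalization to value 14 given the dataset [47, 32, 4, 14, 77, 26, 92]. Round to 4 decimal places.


Min = 4, Max = 92
Range = 92 - 4 = 88
Scaled = (x - min) / (max - min)
= (14 - 4) / 88
= 10 / 88
= 0.1136

0.1136


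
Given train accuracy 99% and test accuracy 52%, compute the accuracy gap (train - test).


Gap = train_accuracy - test_accuracy
= 99 - 52
= 47%
This large gap strongly indicates overfitting.

47


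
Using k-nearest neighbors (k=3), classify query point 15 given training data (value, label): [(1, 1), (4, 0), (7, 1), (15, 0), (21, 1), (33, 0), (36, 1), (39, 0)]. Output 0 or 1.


Distances from query 15:
Point 15 (class 0): distance = 0
Point 21 (class 1): distance = 6
Point 7 (class 1): distance = 8
K=3 nearest neighbors: classes = [0, 1, 1]
Votes for class 1: 2 / 3
Majority vote => class 1

1


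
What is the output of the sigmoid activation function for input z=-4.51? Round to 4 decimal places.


sigmoid(z) = 1 / (1 + exp(-z))
exp(-(-4.51)) = exp(4.51) = 90.9218
1 + 90.9218 = 91.9218
1 / 91.9218 = 0.0109

0.0109


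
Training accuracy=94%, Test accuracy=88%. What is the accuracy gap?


Gap = train_accuracy - test_accuracy
= 94 - 88
= 6%
This moderate gap may indicate mild overfitting.

6


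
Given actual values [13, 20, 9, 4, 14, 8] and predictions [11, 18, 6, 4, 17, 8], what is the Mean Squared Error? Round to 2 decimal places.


Differences: [2, 2, 3, 0, -3, 0]
Squared errors: [4, 4, 9, 0, 9, 0]
Sum of squared errors = 26
MSE = 26 / 6 = 4.33

4.33


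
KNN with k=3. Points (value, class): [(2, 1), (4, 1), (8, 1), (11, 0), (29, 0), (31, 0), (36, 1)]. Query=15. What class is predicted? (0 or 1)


Distances from query 15:
Point 11 (class 0): distance = 4
Point 8 (class 1): distance = 7
Point 4 (class 1): distance = 11
K=3 nearest neighbors: classes = [0, 1, 1]
Votes for class 1: 2 / 3
Majority vote => class 1

1


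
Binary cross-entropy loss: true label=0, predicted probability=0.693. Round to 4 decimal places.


For y=0: Loss = -log(1-p)
= -log(1 - 0.693)
= -log(0.307)
= -(-1.1809)
= 1.1809

1.1809


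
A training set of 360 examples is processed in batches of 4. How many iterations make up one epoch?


Iterations per epoch = dataset_size / batch_size
= 360 / 4
= 90

90


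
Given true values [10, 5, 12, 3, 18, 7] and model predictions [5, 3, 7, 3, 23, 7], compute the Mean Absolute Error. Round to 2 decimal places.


Absolute errors: [5, 2, 5, 0, 5, 0]
Sum of absolute errors = 17
MAE = 17 / 6 = 2.83

2.83


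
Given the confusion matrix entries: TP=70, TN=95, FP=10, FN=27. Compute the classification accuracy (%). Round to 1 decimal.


Accuracy = (TP + TN) / (TP + TN + FP + FN) * 100
= (70 + 95) / (70 + 95 + 10 + 27)
= 165 / 202
= 0.8168
= 81.7%

81.7


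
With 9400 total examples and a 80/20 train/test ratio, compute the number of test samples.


Train samples = 9400 * 80% = 7520
Test samples = 9400 - 7520
= 1880

1880


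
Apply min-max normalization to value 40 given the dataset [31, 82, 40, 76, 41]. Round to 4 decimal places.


Min = 31, Max = 82
Range = 82 - 31 = 51
Scaled = (x - min) / (max - min)
= (40 - 31) / 51
= 9 / 51
= 0.1765

0.1765


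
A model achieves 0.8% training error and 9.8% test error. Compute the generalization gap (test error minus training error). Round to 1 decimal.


Generalization gap = test_error - train_error
= 9.8 - 0.8
= 9.0%
A moderate gap.

9.0


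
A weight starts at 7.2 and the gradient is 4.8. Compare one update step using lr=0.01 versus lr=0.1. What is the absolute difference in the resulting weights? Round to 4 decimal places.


With lr=0.01: w_new = 7.2 - 0.01 * 4.8 = 7.152
With lr=0.1: w_new = 7.2 - 0.1 * 4.8 = 6.72
Absolute difference = |7.152 - 6.72|
= 0.4320

0.4320


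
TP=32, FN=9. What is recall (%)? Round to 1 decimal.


Recall = TP / (TP + FN) * 100
= 32 / (32 + 9)
= 32 / 41
= 0.7805
= 78.0%

78.0


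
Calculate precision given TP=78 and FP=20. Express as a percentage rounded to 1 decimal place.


Precision = TP / (TP + FP) * 100
= 78 / (78 + 20)
= 78 / 98
= 0.7959
= 79.6%

79.6


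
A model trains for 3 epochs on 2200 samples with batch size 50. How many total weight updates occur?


Iterations per epoch = 2200 / 50 = 44
Total updates = iterations_per_epoch * epochs
= 44 * 3
= 132

132


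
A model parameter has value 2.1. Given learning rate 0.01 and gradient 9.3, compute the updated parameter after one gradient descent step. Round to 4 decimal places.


w_new = w_old - lr * gradient
= 2.1 - 0.01 * 9.3
= 2.1 - (0.093)
= 2.0070

2.0070


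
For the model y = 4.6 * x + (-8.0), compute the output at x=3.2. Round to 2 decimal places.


y = 4.6 * 3.2 + (-8.0)
= 14.72 + (-8.0)
= 6.72

6.72


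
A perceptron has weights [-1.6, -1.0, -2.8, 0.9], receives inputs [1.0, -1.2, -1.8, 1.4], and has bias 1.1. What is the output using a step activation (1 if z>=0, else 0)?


z = w . x + b
= -1.6*1.0 + -1.0*-1.2 + -2.8*-1.8 + 0.9*1.4 + 1.1
= -1.6 + 1.2 + 5.04 + 1.26 + 1.1
= 5.9 + 1.1
= 7.0
Since z = 7.0 >= 0, output = 1

1


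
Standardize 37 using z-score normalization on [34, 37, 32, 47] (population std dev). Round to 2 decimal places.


Mean = (34 + 37 + 32 + 47) / 4 = 37.5
Variance = sum((x_i - mean)^2) / n = 33.25
Std = sqrt(33.25) = 5.7663
Z = (x - mean) / std
= (37 - 37.5) / 5.7663
= -0.5 / 5.7663
= -0.09

-0.09


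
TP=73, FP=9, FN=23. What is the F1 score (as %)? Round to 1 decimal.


Precision = TP / (TP + FP) = 73 / 82 = 0.8902
Recall = TP / (TP + FN) = 73 / 96 = 0.7604
F1 = 2 * P * R / (P + R)
= 2 * 0.8902 * 0.7604 / (0.8902 + 0.7604)
= 1.3539 / 1.6507
= 0.8202
As percentage: 82.0%

82.0


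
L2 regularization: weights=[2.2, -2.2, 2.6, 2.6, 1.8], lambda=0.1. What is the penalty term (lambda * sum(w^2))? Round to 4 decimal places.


Squaring each weight:
2.2^2 = 4.84
(-2.2)^2 = 4.84
2.6^2 = 6.76
2.6^2 = 6.76
1.8^2 = 3.24
Sum of squares = 26.44
Penalty = 0.1 * 26.44 = 2.6440

2.6440


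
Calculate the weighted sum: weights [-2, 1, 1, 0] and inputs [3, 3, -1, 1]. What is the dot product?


Element-wise products:
-2 * 3 = -6
1 * 3 = 3
1 * -1 = -1
0 * 1 = 0
Sum = -6 + 3 + -1 + 0
= -4

-4


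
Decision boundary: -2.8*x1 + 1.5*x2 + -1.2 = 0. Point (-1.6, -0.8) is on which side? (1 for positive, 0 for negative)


Compute -2.8 * -1.6 + 1.5 * -0.8 + -1.2
= 4.48 + -1.2 + -1.2
= 2.08
Since 2.08 >= 0, the point is on the positive side.

1


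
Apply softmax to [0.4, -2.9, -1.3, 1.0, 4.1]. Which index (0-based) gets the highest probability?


Softmax is a monotonic transformation, so it preserves the argmax.
We need to find the index of the maximum logit.
Index 0: 0.4
Index 1: -2.9
Index 2: -1.3
Index 3: 1.0
Index 4: 4.1
Maximum logit = 4.1 at index 4

4


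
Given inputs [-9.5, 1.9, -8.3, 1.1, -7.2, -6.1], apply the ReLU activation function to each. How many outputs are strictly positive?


ReLU(x) = max(0, x) for each element:
ReLU(-9.5) = 0
ReLU(1.9) = 1.9
ReLU(-8.3) = 0
ReLU(1.1) = 1.1
ReLU(-7.2) = 0
ReLU(-6.1) = 0
Active neurons (>0): 2

2


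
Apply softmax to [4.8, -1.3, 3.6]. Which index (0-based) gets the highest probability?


Softmax is a monotonic transformation, so it preserves the argmax.
We need to find the index of the maximum logit.
Index 0: 4.8
Index 1: -1.3
Index 2: 3.6
Maximum logit = 4.8 at index 0

0


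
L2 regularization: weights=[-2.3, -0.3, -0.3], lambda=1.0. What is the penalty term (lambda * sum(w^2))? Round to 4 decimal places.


Squaring each weight:
(-2.3)^2 = 5.29
(-0.3)^2 = 0.09
(-0.3)^2 = 0.09
Sum of squares = 5.47
Penalty = 1.0 * 5.47 = 5.4700

5.4700


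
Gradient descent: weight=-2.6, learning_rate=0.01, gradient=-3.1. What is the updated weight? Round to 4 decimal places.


w_new = w_old - lr * gradient
= -2.6 - 0.01 * -3.1
= -2.6 - (-0.031)
= -2.5690

-2.5690


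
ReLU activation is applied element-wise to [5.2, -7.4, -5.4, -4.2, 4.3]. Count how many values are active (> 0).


ReLU(x) = max(0, x) for each element:
ReLU(5.2) = 5.2
ReLU(-7.4) = 0
ReLU(-5.4) = 0
ReLU(-4.2) = 0
ReLU(4.3) = 4.3
Active neurons (>0): 2

2


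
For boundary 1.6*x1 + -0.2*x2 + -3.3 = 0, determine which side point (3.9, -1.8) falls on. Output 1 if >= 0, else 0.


Compute 1.6 * 3.9 + -0.2 * -1.8 + -3.3
= 6.24 + 0.36 + -3.3
= 3.3
Since 3.3 >= 0, the point is on the positive side.

1


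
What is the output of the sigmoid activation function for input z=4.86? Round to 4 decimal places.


sigmoid(z) = 1 / (1 + exp(-z))
exp(-(4.86)) = exp(-4.86) = 0.0077
1 + 0.0077 = 1.0077
1 / 1.0077 = 0.9923

0.9923


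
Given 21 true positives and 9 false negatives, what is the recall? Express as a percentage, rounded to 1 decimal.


Recall = TP / (TP + FN) * 100
= 21 / (21 + 9)
= 21 / 30
= 0.7
= 70.0%

70.0


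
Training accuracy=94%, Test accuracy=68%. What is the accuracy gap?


Gap = train_accuracy - test_accuracy
= 94 - 68
= 26%
This large gap strongly indicates overfitting.

26


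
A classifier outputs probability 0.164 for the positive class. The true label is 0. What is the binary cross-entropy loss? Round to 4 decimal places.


For y=0: Loss = -log(1-p)
= -log(1 - 0.164)
= -log(0.836)
= -(-0.1791)
= 0.1791

0.1791


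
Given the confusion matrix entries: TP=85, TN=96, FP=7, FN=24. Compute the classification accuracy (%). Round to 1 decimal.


Accuracy = (TP + TN) / (TP + TN + FP + FN) * 100
= (85 + 96) / (85 + 96 + 7 + 24)
= 181 / 212
= 0.8538
= 85.4%

85.4


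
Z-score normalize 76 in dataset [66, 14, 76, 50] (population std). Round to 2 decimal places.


Mean = (66 + 14 + 76 + 50) / 4 = 51.5
Variance = sum((x_i - mean)^2) / n = 554.75
Std = sqrt(554.75) = 23.5531
Z = (x - mean) / std
= (76 - 51.5) / 23.5531
= 24.5 / 23.5531
= 1.04

1.04


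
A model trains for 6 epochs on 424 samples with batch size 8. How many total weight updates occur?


Iterations per epoch = 424 / 8 = 53
Total updates = iterations_per_epoch * epochs
= 53 * 6
= 318

318


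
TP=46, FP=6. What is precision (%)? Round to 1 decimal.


Precision = TP / (TP + FP) * 100
= 46 / (46 + 6)
= 46 / 52
= 0.8846
= 88.5%

88.5


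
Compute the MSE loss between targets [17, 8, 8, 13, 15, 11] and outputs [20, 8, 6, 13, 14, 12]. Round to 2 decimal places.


Differences: [-3, 0, 2, 0, 1, -1]
Squared errors: [9, 0, 4, 0, 1, 1]
Sum of squared errors = 15
MSE = 15 / 6 = 2.50

2.50


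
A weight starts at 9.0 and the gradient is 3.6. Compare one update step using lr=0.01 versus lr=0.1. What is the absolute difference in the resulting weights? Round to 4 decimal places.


With lr=0.01: w_new = 9.0 - 0.01 * 3.6 = 8.964
With lr=0.1: w_new = 9.0 - 0.1 * 3.6 = 8.64
Absolute difference = |8.964 - 8.64|
= 0.3240

0.3240


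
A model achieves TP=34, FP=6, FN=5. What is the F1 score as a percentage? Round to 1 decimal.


Precision = TP / (TP + FP) = 34 / 40 = 0.85
Recall = TP / (TP + FN) = 34 / 39 = 0.8718
F1 = 2 * P * R / (P + R)
= 2 * 0.85 * 0.8718 / (0.85 + 0.8718)
= 1.4821 / 1.7218
= 0.8608
As percentage: 86.1%

86.1


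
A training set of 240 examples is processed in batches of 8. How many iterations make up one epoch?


Iterations per epoch = dataset_size / batch_size
= 240 / 8
= 30

30


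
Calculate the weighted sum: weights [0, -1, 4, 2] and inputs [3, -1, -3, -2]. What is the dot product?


Element-wise products:
0 * 3 = 0
-1 * -1 = 1
4 * -3 = -12
2 * -2 = -4
Sum = 0 + 1 + -12 + -4
= -15

-15


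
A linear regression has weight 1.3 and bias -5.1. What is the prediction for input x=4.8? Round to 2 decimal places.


y = 1.3 * 4.8 + (-5.1)
= 6.24 + (-5.1)
= 1.14

1.14


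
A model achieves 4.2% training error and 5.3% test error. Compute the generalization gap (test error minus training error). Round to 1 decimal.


Generalization gap = test_error - train_error
= 5.3 - 4.2
= 1.1%
A small gap suggests good generalization.

1.1


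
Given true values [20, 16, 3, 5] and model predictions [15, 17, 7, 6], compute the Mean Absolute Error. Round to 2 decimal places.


Absolute errors: [5, 1, 4, 1]
Sum of absolute errors = 11
MAE = 11 / 4 = 2.75

2.75


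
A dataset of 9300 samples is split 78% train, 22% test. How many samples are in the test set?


Train samples = 9300 * 78% = 7254
Test samples = 9300 - 7254
= 2046

2046


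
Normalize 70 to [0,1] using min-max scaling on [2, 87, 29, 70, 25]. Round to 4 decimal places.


Min = 2, Max = 87
Range = 87 - 2 = 85
Scaled = (x - min) / (max - min)
= (70 - 2) / 85
= 68 / 85
= 0.8000

0.8000


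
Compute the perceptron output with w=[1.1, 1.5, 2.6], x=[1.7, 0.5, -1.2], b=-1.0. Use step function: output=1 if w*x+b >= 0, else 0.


z = w . x + b
= 1.1*1.7 + 1.5*0.5 + 2.6*-1.2 + -1.0
= 1.87 + 0.75 + -3.12 + -1.0
= -0.5 + -1.0
= -1.5
Since z = -1.5 < 0, output = 0

0


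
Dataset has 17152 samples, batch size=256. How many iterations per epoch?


Iterations per epoch = dataset_size / batch_size
= 17152 / 256
= 67

67


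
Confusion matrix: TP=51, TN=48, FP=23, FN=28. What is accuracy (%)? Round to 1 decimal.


Accuracy = (TP + TN) / (TP + TN + FP + FN) * 100
= (51 + 48) / (51 + 48 + 23 + 28)
= 99 / 150
= 0.66
= 66.0%

66.0


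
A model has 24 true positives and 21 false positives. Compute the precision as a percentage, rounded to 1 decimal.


Precision = TP / (TP + FP) * 100
= 24 / (24 + 21)
= 24 / 45
= 0.5333
= 53.3%

53.3


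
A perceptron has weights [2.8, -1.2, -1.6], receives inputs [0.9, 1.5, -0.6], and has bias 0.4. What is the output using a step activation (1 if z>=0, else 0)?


z = w . x + b
= 2.8*0.9 + -1.2*1.5 + -1.6*-0.6 + 0.4
= 2.52 + -1.8 + 0.96 + 0.4
= 1.68 + 0.4
= 2.08
Since z = 2.08 >= 0, output = 1

1


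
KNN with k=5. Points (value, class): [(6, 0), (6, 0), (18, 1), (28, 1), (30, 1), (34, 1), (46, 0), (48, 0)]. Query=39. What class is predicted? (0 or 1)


Distances from query 39:
Point 34 (class 1): distance = 5
Point 46 (class 0): distance = 7
Point 48 (class 0): distance = 9
Point 30 (class 1): distance = 9
Point 28 (class 1): distance = 11
K=5 nearest neighbors: classes = [1, 0, 0, 1, 1]
Votes for class 1: 3 / 5
Majority vote => class 1

1


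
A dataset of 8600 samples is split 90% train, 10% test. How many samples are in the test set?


Train samples = 8600 * 90% = 7740
Test samples = 8600 - 7740
= 860

860


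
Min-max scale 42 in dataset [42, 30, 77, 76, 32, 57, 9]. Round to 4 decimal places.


Min = 9, Max = 77
Range = 77 - 9 = 68
Scaled = (x - min) / (max - min)
= (42 - 9) / 68
= 33 / 68
= 0.4853

0.4853


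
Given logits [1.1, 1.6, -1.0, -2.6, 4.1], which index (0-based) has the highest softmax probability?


Softmax is a monotonic transformation, so it preserves the argmax.
We need to find the index of the maximum logit.
Index 0: 1.1
Index 1: 1.6
Index 2: -1.0
Index 3: -2.6
Index 4: 4.1
Maximum logit = 4.1 at index 4

4


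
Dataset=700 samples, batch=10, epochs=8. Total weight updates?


Iterations per epoch = 700 / 10 = 70
Total updates = iterations_per_epoch * epochs
= 70 * 8
= 560

560


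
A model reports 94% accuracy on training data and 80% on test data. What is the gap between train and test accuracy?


Gap = train_accuracy - test_accuracy
= 94 - 80
= 14%
This gap suggests the model is overfitting.

14


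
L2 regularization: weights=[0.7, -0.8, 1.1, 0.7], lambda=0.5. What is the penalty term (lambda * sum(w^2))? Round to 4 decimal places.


Squaring each weight:
0.7^2 = 0.49
(-0.8)^2 = 0.64
1.1^2 = 1.21
0.7^2 = 0.49
Sum of squares = 2.83
Penalty = 0.5 * 2.83 = 1.4150

1.4150


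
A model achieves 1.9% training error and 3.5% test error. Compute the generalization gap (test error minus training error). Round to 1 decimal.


Generalization gap = test_error - train_error
= 3.5 - 1.9
= 1.6%
A small gap suggests good generalization.

1.6


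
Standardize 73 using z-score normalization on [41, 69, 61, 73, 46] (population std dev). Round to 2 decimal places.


Mean = (41 + 69 + 61 + 73 + 46) / 5 = 58.0
Variance = sum((x_i - mean)^2) / n = 157.6
Std = sqrt(157.6) = 12.5539
Z = (x - mean) / std
= (73 - 58.0) / 12.5539
= 15.0 / 12.5539
= 1.19

1.19


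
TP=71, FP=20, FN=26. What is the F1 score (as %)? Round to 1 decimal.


Precision = TP / (TP + FP) = 71 / 91 = 0.7802
Recall = TP / (TP + FN) = 71 / 97 = 0.732
F1 = 2 * P * R / (P + R)
= 2 * 0.7802 * 0.732 / (0.7802 + 0.732)
= 1.1422 / 1.5122
= 0.7553
As percentage: 75.5%

75.5


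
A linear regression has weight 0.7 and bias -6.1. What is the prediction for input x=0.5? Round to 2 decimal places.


y = 0.7 * 0.5 + (-6.1)
= 0.35 + (-6.1)
= -5.75

-5.75


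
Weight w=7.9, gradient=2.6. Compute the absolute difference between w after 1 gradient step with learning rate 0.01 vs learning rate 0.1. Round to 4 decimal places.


With lr=0.01: w_new = 7.9 - 0.01 * 2.6 = 7.874
With lr=0.1: w_new = 7.9 - 0.1 * 2.6 = 7.64
Absolute difference = |7.874 - 7.64|
= 0.2340

0.2340


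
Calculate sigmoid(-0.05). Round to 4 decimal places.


sigmoid(z) = 1 / (1 + exp(-z))
exp(-(-0.05)) = exp(0.05) = 1.0513
1 + 1.0513 = 2.0513
1 / 2.0513 = 0.4875

0.4875


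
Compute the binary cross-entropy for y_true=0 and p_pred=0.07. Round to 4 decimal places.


For y=0: Loss = -log(1-p)
= -log(1 - 0.07)
= -log(0.93)
= -(-0.0726)
= 0.0726

0.0726


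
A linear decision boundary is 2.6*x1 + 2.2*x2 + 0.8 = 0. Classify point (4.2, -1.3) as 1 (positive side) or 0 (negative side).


Compute 2.6 * 4.2 + 2.2 * -1.3 + 0.8
= 10.92 + -2.86 + 0.8
= 8.86
Since 8.86 >= 0, the point is on the positive side.

1


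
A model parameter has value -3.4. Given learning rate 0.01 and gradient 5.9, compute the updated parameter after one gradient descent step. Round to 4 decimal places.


w_new = w_old - lr * gradient
= -3.4 - 0.01 * 5.9
= -3.4 - (0.059)
= -3.4590

-3.4590


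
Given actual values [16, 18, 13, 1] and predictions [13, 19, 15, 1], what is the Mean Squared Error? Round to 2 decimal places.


Differences: [3, -1, -2, 0]
Squared errors: [9, 1, 4, 0]
Sum of squared errors = 14
MSE = 14 / 4 = 3.50

3.50
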